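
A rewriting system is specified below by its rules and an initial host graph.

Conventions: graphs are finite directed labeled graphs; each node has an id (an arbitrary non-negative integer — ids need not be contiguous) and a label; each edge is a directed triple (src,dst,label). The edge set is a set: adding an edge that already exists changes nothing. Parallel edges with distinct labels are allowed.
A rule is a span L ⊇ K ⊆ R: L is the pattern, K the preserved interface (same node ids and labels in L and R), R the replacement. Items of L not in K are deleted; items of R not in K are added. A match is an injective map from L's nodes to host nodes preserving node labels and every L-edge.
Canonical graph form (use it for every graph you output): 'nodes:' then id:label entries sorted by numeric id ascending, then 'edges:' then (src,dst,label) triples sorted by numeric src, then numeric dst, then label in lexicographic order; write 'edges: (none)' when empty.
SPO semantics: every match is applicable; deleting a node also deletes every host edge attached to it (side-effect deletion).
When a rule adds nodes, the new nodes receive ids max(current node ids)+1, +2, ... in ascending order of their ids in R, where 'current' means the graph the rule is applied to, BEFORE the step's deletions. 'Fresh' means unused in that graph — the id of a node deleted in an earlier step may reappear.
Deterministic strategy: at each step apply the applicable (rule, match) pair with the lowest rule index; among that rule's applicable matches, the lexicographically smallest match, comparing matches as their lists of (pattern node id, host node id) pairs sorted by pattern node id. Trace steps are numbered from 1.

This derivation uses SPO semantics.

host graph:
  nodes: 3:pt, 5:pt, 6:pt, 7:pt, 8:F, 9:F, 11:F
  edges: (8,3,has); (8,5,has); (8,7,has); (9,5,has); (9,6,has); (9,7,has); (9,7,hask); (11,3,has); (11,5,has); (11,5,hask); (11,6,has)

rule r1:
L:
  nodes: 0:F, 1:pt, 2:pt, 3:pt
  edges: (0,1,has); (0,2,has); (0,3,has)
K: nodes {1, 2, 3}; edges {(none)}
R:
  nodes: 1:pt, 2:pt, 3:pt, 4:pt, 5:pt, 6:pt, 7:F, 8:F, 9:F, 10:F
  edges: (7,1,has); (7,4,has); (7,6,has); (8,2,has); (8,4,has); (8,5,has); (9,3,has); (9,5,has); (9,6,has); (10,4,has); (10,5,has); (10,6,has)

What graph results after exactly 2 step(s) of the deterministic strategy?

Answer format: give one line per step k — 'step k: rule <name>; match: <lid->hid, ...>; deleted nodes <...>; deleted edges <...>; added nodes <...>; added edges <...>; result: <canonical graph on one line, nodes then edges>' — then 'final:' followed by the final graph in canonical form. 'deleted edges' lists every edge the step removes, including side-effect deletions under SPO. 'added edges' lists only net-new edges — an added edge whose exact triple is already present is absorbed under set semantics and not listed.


step 1: rule r1; match: 0->8, 1->3, 2->5, 3->7; deleted nodes 8; deleted edges (8,3,has); (8,5,has); (8,7,has); added nodes 12, 13, 14, 15, 16, 17, 18; added edges (15,3,has); (15,12,has); (15,14,has); (16,5,has); (16,12,has); (16,13,has); (17,7,has); (17,13,has); (17,14,has); (18,12,has); (18,13,has); (18,14,has); result: nodes: 3:pt, 5:pt, 6:pt, 7:pt, 9:F, 11:F, 12:pt, 13:pt, 14:pt, 15:F, 16:F, 17:F, 18:F edges: (9,5,has); (9,6,has); (9,7,has); (9,7,hask); (11,3,has); (11,5,has); (11,5,hask); (11,6,has); (15,3,has); (15,12,has); (15,14,has); (16,5,has); (16,12,has); (16,13,has); (17,7,has); (17,13,has); (17,14,has); (18,12,has); (18,13,has); (18,14,has)
step 2: rule r1; match: 0->9, 1->5, 2->6, 3->7; deleted nodes 9; deleted edges (9,5,has); (9,6,has); (9,7,has); (9,7,hask); added nodes 19, 20, 21, 22, 23, 24, 25; added edges (22,5,has); (22,19,has); (22,21,has); (23,6,has); (23,19,has); (23,20,has); (24,7,has); (24,20,has); (24,21,has); (25,19,has); (25,20,has); (25,21,has); result: nodes: 3:pt, 5:pt, 6:pt, 7:pt, 11:F, 12:pt, 13:pt, 14:pt, 15:F, 16:F, 17:F, 18:F, 19:pt, 20:pt, 21:pt, 22:F, 23:F, 24:F, 25:F edges: (11,3,has); (11,5,has); (11,5,hask); (11,6,has); (15,3,has); (15,12,has); (15,14,has); (16,5,has); (16,12,has); (16,13,has); (17,7,has); (17,13,has); (17,14,has); (18,12,has); (18,13,has); (18,14,has); (22,5,has); (22,19,has); (22,21,has); (23,6,has); (23,19,has); (23,20,has); (24,7,has); (24,20,has); (24,21,has); (25,19,has); (25,20,has); (25,21,has)
final:
nodes: 3:pt, 5:pt, 6:pt, 7:pt, 11:F, 12:pt, 13:pt, 14:pt, 15:F, 16:F, 17:F, 18:F, 19:pt, 20:pt, 21:pt, 22:F, 23:F, 24:F, 25:F
edges: (11,3,has); (11,5,has); (11,5,hask); (11,6,has); (15,3,has); (15,12,has); (15,14,has); (16,5,has); (16,12,has); (16,13,has); (17,7,has); (17,13,has); (17,14,has); (18,12,has); (18,13,has); (18,14,has); (22,5,has); (22,19,has); (22,21,has); (23,6,has); (23,19,has); (23,20,has); (24,7,has); (24,20,has); (24,21,has); (25,19,has); (25,20,has); (25,21,has)


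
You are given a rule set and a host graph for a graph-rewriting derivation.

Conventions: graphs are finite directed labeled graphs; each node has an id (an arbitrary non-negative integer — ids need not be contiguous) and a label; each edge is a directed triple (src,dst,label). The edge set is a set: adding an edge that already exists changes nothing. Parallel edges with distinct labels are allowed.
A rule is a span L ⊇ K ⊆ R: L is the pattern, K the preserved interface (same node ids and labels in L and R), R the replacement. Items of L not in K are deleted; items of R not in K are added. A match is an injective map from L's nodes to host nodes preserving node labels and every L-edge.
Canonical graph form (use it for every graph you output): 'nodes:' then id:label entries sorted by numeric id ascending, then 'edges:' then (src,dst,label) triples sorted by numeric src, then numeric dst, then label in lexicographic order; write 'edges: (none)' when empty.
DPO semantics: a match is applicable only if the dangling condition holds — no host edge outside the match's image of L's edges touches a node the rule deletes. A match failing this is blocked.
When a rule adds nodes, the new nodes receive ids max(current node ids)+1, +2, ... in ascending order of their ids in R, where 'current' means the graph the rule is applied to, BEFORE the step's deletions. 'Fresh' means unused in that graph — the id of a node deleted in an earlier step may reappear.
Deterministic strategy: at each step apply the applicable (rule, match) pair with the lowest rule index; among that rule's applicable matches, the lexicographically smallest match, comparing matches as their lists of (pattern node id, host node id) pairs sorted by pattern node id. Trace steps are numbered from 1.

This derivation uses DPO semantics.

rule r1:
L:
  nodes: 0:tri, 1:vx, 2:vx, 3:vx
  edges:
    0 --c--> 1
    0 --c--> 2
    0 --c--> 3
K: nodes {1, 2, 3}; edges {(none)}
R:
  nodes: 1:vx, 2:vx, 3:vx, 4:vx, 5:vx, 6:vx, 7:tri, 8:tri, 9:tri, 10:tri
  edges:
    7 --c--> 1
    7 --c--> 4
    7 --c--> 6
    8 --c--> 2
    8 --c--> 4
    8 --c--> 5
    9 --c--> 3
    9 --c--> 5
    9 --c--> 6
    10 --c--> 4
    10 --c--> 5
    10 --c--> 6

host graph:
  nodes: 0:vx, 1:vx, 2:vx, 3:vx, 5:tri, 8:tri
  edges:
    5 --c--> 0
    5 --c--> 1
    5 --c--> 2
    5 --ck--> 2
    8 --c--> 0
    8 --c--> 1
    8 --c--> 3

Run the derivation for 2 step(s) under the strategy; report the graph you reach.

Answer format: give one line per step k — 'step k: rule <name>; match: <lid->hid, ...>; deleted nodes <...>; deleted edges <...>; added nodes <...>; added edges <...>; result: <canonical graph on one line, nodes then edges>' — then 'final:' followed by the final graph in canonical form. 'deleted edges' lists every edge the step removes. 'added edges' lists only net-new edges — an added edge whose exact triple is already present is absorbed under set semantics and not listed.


step 1: rule r1; match: 0->8, 1->0, 2->1, 3->3; deleted nodes 8; deleted edges (8,0,c); (8,1,c); (8,3,c); added nodes 9, 10, 11, 12, 13, 14, 15; added edges (12,0,c); (12,9,c); (12,11,c); (13,1,c); (13,9,c); (13,10,c); (14,3,c); (14,10,c); (14,11,c); (15,9,c); (15,10,c); (15,11,c); result: nodes: 0:vx, 1:vx, 2:vx, 3:vx, 5:tri, 9:vx, 10:vx, 11:vx, 12:tri, 13:tri, 14:tri, 15:tri edges: (5,0,c); (5,1,c); (5,2,c); (5,2,ck); (12,0,c); (12,9,c); (12,11,c); (13,1,c); (13,9,c); (13,10,c); (14,3,c); (14,10,c); (14,11,c); (15,9,c); (15,10,c); (15,11,c)
step 2: rule r1; match: 0->12, 1->0, 2->9, 3->11; deleted nodes 12; deleted edges (12,0,c); (12,9,c); (12,11,c); added nodes 16, 17, 18, 19, 20, 21, 22; added edges (19,0,c); (19,16,c); (19,18,c); (20,9,c); (20,16,c); (20,17,c); (21,11,c); (21,17,c); (21,18,c); (22,16,c); (22,17,c); (22,18,c); result: nodes: 0:vx, 1:vx, 2:vx, 3:vx, 5:tri, 9:vx, 10:vx, 11:vx, 13:tri, 14:tri, 15:tri, 16:vx, 17:vx, 18:vx, 19:tri, 20:tri, 21:tri, 22:tri edges: (5,0,c); (5,1,c); (5,2,c); (5,2,ck); (13,1,c); (13,9,c); (13,10,c); (14,3,c); (14,10,c); (14,11,c); (15,9,c); (15,10,c); (15,11,c); (19,0,c); (19,16,c); (19,18,c); (20,9,c); (20,16,c); (20,17,c); (21,11,c); (21,17,c); (21,18,c); (22,16,c); (22,17,c); (22,18,c)
final:
nodes: 0:vx, 1:vx, 2:vx, 3:vx, 5:tri, 9:vx, 10:vx, 11:vx, 13:tri, 14:tri, 15:tri, 16:vx, 17:vx, 18:vx, 19:tri, 20:tri, 21:tri, 22:tri
edges: (5,0,c); (5,1,c); (5,2,c); (5,2,ck); (13,1,c); (13,9,c); (13,10,c); (14,3,c); (14,10,c); (14,11,c); (15,9,c); (15,10,c); (15,11,c); (19,0,c); (19,16,c); (19,18,c); (20,9,c); (20,16,c); (20,17,c); (21,11,c); (21,17,c); (21,18,c); (22,16,c); (22,17,c); (22,18,c)


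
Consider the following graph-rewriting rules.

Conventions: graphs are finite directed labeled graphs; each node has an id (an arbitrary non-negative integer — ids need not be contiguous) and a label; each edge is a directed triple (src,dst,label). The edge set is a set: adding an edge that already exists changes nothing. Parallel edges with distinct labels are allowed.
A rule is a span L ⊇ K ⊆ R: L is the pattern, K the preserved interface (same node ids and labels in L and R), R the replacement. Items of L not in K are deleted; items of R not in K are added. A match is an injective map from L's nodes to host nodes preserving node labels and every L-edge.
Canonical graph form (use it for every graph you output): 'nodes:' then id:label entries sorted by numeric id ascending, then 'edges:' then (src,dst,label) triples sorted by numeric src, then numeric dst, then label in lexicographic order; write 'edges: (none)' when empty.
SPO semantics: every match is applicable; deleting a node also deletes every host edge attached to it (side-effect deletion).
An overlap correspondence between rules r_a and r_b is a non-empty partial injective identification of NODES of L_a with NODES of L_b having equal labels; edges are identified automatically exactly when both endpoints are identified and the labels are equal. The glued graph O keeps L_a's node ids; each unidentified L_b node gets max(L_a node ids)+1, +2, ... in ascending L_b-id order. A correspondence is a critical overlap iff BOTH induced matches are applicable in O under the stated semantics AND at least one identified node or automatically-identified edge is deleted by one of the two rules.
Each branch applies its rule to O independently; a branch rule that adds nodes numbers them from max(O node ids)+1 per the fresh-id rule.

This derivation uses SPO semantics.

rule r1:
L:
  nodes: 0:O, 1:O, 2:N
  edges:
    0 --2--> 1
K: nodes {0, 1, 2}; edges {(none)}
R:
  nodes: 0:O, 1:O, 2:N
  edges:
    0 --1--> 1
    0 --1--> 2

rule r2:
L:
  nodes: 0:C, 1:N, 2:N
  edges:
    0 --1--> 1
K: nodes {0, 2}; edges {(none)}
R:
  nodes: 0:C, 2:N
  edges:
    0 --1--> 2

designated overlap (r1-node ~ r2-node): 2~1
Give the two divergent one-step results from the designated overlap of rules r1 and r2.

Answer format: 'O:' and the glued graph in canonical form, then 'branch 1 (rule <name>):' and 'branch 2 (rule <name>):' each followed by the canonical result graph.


O:
nodes: 0:O, 1:O, 2:N, 3:C, 4:N
edges: (0,1,2); (3,2,1)
branch 1 (rule r1):
nodes: 0:O, 1:O, 2:N, 3:C, 4:N
edges: (0,1,1); (0,2,1); (3,2,1)
branch 2 (rule r2):
nodes: 0:O, 1:O, 3:C, 4:N
edges: (0,1,2); (3,4,1)


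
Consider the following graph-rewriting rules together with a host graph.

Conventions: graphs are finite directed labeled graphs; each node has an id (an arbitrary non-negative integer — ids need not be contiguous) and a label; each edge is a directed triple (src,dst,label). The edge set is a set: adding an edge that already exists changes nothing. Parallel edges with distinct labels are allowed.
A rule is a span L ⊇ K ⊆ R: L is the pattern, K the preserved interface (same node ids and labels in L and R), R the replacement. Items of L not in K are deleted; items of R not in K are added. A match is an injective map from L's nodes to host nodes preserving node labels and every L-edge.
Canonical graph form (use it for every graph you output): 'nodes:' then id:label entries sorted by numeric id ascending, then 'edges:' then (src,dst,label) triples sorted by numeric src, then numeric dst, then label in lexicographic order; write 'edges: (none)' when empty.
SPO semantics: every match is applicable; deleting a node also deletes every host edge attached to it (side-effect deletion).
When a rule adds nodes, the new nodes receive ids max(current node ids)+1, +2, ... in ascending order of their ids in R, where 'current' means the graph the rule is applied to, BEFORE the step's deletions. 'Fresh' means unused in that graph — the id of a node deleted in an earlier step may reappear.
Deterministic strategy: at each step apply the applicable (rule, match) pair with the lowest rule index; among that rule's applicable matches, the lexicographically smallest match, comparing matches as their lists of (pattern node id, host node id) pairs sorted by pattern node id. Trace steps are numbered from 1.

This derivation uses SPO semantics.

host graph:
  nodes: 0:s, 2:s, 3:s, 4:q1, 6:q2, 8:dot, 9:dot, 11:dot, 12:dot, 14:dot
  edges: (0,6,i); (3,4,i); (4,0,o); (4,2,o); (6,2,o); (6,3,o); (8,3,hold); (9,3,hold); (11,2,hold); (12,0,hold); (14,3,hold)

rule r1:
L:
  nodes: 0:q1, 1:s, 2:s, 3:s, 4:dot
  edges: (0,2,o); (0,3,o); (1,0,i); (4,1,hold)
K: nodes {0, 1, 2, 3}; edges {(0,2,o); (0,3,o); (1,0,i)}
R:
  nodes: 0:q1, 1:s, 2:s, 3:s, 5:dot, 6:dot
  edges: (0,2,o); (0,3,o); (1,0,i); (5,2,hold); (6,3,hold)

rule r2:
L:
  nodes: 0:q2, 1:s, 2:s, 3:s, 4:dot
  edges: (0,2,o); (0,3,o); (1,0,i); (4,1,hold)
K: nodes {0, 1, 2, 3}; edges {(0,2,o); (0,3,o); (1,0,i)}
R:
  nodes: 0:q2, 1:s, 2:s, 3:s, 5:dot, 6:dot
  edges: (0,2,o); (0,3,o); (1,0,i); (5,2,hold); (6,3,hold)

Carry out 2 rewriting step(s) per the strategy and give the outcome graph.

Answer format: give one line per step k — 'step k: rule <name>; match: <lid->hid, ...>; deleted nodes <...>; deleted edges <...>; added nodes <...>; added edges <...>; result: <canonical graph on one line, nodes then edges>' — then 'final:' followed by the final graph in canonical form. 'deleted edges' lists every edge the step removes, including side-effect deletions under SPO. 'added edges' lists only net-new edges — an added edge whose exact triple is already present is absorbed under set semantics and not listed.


step 1: rule r1; match: 0->4, 1->3, 2->0, 3->2, 4->8; deleted nodes 8; deleted edges (8,3,hold); added nodes 15, 16; added edges (15,0,hold); (16,2,hold); result: nodes: 0:s, 2:s, 3:s, 4:q1, 6:q2, 9:dot, 11:dot, 12:dot, 14:dot, 15:dot, 16:dot edges: (0,6,i); (3,4,i); (4,0,o); (4,2,o); (6,2,o); (6,3,o); (9,3,hold); (11,2,hold); (12,0,hold); (14,3,hold); (15,0,hold); (16,2,hold)
step 2: rule r1; match: 0->4, 1->3, 2->0, 3->2, 4->9; deleted nodes 9; deleted edges (9,3,hold); added nodes 17, 18; added edges (17,0,hold); (18,2,hold); result: nodes: 0:s, 2:s, 3:s, 4:q1, 6:q2, 11:dot, 12:dot, 14:dot, 15:dot, 16:dot, 17:dot, 18:dot edges: (0,6,i); (3,4,i); (4,0,o); (4,2,o); (6,2,o); (6,3,o); (11,2,hold); (12,0,hold); (14,3,hold); (15,0,hold); (16,2,hold); (17,0,hold); (18,2,hold)
final:
nodes: 0:s, 2:s, 3:s, 4:q1, 6:q2, 11:dot, 12:dot, 14:dot, 15:dot, 16:dot, 17:dot, 18:dot
edges: (0,6,i); (3,4,i); (4,0,o); (4,2,o); (6,2,o); (6,3,o); (11,2,hold); (12,0,hold); (14,3,hold); (15,0,hold); (16,2,hold); (17,0,hold); (18,2,hold)


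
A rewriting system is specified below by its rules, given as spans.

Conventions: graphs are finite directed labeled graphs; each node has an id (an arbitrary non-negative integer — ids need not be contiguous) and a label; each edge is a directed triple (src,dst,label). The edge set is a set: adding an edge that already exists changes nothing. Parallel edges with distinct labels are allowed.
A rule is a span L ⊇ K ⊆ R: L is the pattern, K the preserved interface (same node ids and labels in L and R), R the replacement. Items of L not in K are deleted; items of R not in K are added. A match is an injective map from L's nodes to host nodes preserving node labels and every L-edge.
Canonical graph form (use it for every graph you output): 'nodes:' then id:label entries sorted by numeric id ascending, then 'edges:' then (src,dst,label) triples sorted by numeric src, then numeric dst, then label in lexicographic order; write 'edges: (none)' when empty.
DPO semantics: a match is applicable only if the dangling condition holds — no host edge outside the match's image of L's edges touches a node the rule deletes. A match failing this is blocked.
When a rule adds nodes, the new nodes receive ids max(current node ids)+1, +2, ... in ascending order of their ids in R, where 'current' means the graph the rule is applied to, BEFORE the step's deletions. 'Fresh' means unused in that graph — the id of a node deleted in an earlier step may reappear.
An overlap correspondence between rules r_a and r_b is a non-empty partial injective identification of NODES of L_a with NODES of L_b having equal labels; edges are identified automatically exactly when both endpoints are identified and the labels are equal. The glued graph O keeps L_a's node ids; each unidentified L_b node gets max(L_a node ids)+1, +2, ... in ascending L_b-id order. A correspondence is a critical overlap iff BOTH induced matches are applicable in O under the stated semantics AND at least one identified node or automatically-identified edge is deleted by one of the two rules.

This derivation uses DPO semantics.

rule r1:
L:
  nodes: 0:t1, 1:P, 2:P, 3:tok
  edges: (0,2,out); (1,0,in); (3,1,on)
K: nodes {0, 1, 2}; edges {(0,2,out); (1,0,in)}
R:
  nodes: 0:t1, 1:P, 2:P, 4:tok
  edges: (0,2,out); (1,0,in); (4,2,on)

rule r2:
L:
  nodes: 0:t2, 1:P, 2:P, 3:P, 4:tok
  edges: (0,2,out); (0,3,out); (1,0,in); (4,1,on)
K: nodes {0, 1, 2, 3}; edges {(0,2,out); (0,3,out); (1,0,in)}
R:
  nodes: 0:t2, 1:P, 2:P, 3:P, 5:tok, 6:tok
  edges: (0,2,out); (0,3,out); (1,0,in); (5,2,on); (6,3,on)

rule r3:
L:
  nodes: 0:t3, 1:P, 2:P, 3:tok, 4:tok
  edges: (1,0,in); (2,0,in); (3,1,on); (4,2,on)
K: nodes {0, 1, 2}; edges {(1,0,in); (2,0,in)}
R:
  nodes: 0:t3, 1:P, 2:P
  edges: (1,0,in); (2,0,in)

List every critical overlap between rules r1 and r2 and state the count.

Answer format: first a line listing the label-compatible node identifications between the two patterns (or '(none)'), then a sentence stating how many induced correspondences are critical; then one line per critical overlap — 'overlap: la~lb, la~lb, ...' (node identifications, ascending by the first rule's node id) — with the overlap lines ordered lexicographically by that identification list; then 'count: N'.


label-compatible node identifications between L(r1) and L(r2): 1~1, 1~2, 1~3, 2~1, 2~2, 2~3, 3~4
3 of the induced correspondences are critical overlaps of r1 and r2.
overlap: 1~1, 2~2, 3~4
overlap: 1~1, 2~3, 3~4
overlap: 1~1, 3~4
count: 3


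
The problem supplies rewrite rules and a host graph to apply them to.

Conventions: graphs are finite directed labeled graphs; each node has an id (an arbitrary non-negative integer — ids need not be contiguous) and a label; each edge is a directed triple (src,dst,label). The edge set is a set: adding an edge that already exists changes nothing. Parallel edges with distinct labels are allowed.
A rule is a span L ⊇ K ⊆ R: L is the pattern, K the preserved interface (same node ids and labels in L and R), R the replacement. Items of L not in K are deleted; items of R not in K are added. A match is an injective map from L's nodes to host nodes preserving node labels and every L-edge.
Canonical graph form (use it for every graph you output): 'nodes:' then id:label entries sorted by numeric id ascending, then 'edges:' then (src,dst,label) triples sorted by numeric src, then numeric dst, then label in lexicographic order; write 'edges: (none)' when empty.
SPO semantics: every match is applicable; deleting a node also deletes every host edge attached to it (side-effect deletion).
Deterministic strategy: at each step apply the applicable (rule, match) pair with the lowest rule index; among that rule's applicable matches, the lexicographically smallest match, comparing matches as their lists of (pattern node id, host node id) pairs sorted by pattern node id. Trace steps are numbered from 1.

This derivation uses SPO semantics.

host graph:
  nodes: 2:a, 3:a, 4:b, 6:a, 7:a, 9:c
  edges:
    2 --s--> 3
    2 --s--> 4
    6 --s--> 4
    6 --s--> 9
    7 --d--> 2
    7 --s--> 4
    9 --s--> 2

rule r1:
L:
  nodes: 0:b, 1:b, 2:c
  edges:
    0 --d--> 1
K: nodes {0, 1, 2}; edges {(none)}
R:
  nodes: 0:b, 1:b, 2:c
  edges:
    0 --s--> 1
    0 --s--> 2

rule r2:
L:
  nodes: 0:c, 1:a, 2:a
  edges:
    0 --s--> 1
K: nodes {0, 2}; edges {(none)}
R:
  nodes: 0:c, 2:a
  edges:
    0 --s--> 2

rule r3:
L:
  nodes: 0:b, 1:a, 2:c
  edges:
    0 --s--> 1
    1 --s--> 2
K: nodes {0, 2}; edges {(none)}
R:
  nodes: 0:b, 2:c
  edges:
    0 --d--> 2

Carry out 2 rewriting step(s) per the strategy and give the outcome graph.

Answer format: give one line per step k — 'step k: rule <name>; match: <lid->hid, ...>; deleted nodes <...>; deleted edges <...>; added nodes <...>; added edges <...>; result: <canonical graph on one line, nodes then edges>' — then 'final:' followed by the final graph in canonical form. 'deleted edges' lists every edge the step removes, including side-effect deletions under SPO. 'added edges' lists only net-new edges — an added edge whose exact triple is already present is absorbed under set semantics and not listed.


step 1: rule r2; match: 0->9, 1->2, 2->3; deleted nodes 2; deleted edges (2,3,s); (2,4,s); (7,2,d); (9,2,s); added nodes (none); added edges (9,3,s); result: nodes: 3:a, 4:b, 6:a, 7:a, 9:c edges: (6,4,s); (6,9,s); (7,4,s); (9,3,s)
step 2: rule r2; match: 0->9, 1->3, 2->6; deleted nodes 3; deleted edges (9,3,s); added nodes (none); added edges (9,6,s); result: nodes: 4:b, 6:a, 7:a, 9:c edges: (6,4,s); (6,9,s); (7,4,s); (9,6,s)
final:
nodes: 4:b, 6:a, 7:a, 9:c
edges: (6,4,s); (6,9,s); (7,4,s); (9,6,s)


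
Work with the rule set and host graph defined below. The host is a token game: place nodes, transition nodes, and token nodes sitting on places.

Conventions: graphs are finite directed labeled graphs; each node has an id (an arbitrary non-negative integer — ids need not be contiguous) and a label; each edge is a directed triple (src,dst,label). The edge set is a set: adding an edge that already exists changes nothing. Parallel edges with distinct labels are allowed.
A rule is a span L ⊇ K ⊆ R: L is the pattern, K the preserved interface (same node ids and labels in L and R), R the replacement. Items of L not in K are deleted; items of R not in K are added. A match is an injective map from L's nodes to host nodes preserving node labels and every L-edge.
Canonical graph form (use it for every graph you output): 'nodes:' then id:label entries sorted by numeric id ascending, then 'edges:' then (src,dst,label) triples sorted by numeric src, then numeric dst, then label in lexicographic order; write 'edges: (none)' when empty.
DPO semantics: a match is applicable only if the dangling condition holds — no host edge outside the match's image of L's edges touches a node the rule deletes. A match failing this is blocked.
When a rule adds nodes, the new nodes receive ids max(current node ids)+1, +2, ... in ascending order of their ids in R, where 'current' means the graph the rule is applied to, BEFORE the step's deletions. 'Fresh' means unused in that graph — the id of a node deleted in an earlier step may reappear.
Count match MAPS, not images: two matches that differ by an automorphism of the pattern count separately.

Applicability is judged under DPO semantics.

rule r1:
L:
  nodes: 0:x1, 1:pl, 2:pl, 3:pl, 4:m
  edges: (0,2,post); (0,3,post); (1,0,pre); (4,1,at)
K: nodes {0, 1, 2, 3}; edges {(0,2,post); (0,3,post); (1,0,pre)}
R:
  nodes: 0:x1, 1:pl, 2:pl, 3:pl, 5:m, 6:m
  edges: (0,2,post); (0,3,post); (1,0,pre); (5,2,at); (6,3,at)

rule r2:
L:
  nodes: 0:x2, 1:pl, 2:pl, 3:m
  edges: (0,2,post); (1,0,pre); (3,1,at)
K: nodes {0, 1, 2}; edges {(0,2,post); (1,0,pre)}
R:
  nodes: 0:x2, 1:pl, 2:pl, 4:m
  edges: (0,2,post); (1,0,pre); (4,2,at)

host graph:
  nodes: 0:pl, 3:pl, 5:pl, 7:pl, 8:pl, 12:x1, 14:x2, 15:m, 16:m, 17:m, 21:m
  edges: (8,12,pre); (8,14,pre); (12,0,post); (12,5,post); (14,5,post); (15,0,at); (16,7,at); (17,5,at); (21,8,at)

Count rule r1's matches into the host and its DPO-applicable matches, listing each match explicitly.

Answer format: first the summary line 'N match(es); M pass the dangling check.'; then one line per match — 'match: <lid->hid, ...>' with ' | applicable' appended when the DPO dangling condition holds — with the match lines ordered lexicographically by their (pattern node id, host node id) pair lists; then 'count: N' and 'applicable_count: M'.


2 match(es); 2 pass the dangling check.
match: 0->12, 1->8, 2->0, 3->5, 4->21 | applicable
match: 0->12, 1->8, 2->5, 3->0, 4->21 | applicable
count: 2
applicable_count: 2


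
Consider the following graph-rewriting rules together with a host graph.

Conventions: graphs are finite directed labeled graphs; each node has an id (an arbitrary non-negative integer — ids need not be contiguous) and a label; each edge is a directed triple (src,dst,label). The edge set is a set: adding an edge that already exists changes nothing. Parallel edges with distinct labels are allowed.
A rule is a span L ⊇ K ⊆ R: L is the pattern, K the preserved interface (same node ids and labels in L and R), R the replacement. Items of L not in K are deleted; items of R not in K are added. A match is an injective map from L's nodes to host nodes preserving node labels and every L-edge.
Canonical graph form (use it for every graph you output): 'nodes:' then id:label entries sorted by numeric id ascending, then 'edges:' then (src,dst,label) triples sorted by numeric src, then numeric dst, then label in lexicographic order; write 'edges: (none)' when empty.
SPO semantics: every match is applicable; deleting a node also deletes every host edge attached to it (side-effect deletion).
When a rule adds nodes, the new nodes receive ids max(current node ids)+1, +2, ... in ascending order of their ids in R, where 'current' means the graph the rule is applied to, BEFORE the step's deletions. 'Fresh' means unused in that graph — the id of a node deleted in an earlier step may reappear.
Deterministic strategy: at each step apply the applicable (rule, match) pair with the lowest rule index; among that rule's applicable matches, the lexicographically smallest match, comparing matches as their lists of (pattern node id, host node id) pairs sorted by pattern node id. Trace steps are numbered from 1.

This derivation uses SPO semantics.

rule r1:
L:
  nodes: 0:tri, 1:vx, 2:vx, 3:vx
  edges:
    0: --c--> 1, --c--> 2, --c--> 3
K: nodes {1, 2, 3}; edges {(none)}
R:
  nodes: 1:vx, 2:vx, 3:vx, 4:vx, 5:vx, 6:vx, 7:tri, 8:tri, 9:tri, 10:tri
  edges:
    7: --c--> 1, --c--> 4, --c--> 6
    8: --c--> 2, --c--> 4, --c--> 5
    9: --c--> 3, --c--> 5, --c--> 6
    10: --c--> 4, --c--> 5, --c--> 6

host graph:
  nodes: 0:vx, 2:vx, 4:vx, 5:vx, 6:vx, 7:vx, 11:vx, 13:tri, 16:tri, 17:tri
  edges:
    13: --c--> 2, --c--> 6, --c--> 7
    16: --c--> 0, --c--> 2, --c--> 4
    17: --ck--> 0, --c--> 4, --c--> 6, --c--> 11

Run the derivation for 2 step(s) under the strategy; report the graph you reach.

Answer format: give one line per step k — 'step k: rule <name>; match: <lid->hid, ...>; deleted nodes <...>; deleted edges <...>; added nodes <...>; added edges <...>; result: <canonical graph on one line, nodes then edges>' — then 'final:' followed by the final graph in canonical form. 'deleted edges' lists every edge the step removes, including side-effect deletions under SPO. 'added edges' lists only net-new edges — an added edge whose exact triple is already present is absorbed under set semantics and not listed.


step 1: rule r1; match: 0->13, 1->2, 2->6, 3->7; deleted nodes 13; deleted edges (13,2,c); (13,6,c); (13,7,c); added nodes 18, 19, 20, 21, 22, 23, 24; added edges (21,2,c); (21,18,c); (21,20,c); (22,6,c); (22,18,c); (22,19,c); (23,7,c); (23,19,c); (23,20,c); (24,18,c); (24,19,c); (24,20,c); result: nodes: 0:vx, 2:vx, 4:vx, 5:vx, 6:vx, 7:vx, 11:vx, 16:tri, 17:tri, 18:vx, 19:vx, 20:vx, 21:tri, 22:tri, 23:tri, 24:tri edges: (16,0,c); (16,2,c); (16,4,c); (17,0,ck); (17,4,c); (17,6,c); (17,11,c); (21,2,c); (21,18,c); (21,20,c); (22,6,c); (22,18,c); (22,19,c); (23,7,c); (23,19,c); (23,20,c); (24,18,c); (24,19,c); (24,20,c)
step 2: rule r1; match: 0->16, 1->0, 2->2, 3->4; deleted nodes 16; deleted edges (16,0,c); (16,2,c); (16,4,c); added nodes 25, 26, 27, 28, 29, 30, 31; added edges (28,0,c); (28,25,c); (28,27,c); (29,2,c); (29,25,c); (29,26,c); (30,4,c); (30,26,c); (30,27,c); (31,25,c); (31,26,c); (31,27,c); result: nodes: 0:vx, 2:vx, 4:vx, 5:vx, 6:vx, 7:vx, 11:vx, 17:tri, 18:vx, 19:vx, 20:vx, 21:tri, 22:tri, 23:tri, 24:tri, 25:vx, 26:vx, 27:vx, 28:tri, 29:tri, 30:tri, 31:tri edges: (17,0,ck); (17,4,c); (17,6,c); (17,11,c); (21,2,c); (21,18,c); (21,20,c); (22,6,c); (22,18,c); (22,19,c); (23,7,c); (23,19,c); (23,20,c); (24,18,c); (24,19,c); (24,20,c); (28,0,c); (28,25,c); (28,27,c); (29,2,c); (29,25,c); (29,26,c); (30,4,c); (30,26,c); (30,27,c); (31,25,c); (31,26,c); (31,27,c)
final:
nodes: 0:vx, 2:vx, 4:vx, 5:vx, 6:vx, 7:vx, 11:vx, 17:tri, 18:vx, 19:vx, 20:vx, 21:tri, 22:tri, 23:tri, 24:tri, 25:vx, 26:vx, 27:vx, 28:tri, 29:tri, 30:tri, 31:tri
edges: (17,0,ck); (17,4,c); (17,6,c); (17,11,c); (21,2,c); (21,18,c); (21,20,c); (22,6,c); (22,18,c); (22,19,c); (23,7,c); (23,19,c); (23,20,c); (24,18,c); (24,19,c); (24,20,c); (28,0,c); (28,25,c); (28,27,c); (29,2,c); (29,25,c); (29,26,c); (30,4,c); (30,26,c); (30,27,c); (31,25,c); (31,26,c); (31,27,c)


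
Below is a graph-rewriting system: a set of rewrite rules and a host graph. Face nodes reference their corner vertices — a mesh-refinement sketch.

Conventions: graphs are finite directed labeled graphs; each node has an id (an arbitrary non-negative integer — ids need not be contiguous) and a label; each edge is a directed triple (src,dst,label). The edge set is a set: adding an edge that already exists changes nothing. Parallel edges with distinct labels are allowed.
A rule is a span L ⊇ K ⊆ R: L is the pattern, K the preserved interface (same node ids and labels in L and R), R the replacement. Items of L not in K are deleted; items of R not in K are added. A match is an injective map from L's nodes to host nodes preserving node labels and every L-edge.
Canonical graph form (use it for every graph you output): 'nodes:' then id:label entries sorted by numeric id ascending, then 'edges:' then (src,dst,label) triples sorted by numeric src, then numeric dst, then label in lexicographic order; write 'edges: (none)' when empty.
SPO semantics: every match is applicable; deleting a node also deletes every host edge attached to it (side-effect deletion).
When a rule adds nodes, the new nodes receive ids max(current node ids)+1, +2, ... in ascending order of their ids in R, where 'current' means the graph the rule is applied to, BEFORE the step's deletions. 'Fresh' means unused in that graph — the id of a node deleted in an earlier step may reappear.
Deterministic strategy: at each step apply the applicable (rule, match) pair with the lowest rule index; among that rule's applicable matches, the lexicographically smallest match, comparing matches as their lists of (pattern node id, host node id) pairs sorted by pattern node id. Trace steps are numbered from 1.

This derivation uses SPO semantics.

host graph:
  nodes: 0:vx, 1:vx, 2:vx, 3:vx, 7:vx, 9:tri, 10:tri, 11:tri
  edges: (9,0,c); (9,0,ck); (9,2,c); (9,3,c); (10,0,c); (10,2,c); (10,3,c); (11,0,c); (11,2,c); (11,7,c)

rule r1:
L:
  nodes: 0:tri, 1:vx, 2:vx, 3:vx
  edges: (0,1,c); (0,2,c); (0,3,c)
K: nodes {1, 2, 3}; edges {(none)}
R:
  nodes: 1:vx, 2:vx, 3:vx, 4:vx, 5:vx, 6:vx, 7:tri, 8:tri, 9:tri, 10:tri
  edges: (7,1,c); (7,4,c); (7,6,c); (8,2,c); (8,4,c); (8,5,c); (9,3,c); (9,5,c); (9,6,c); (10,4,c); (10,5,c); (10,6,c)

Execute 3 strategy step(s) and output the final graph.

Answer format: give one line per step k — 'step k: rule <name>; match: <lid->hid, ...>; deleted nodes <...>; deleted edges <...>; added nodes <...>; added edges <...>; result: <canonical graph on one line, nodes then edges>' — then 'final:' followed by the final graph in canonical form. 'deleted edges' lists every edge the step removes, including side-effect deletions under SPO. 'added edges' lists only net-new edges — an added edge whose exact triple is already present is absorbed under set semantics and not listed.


step 1: rule r1; match: 0->9, 1->0, 2->2, 3->3; deleted nodes 9; deleted edges (9,0,c); (9,0,ck); (9,2,c); (9,3,c); added nodes 12, 13, 14, 15, 16, 17, 18; added edges (15,0,c); (15,12,c); (15,14,c); (16,2,c); (16,12,c); (16,13,c); (17,3,c); (17,13,c); (17,14,c); (18,12,c); (18,13,c); (18,14,c); result: nodes: 0:vx, 1:vx, 2:vx, 3:vx, 7:vx, 10:tri, 11:tri, 12:vx, 13:vx, 14:vx, 15:tri, 16:tri, 17:tri, 18:tri edges: (10,0,c); (10,2,c); (10,3,c); (11,0,c); (11,2,c); (11,7,c); (15,0,c); (15,12,c); (15,14,c); (16,2,c); (16,12,c); (16,13,c); (17,3,c); (17,13,c); (17,14,c); (18,12,c); (18,13,c); (18,14,c)
step 2: rule r1; match: 0->10, 1->0, 2->2, 3->3; deleted nodes 10; deleted edges (10,0,c); (10,2,c); (10,3,c); added nodes 19, 20, 21, 22, 23, 24, 25; added edges (22,0,c); (22,19,c); (22,21,c); (23,2,c); (23,19,c); (23,20,c); (24,3,c); (24,20,c); (24,21,c); (25,19,c); (25,20,c); (25,21,c); result: nodes: 0:vx, 1:vx, 2:vx, 3:vx, 7:vx, 11:tri, 12:vx, 13:vx, 14:vx, 15:tri, 16:tri, 17:tri, 18:tri, 19:vx, 20:vx, 21:vx, 22:tri, 23:tri, 24:tri, 25:tri edges: (11,0,c); (11,2,c); (11,7,c); (15,0,c); (15,12,c); (15,14,c); (16,2,c); (16,12,c); (16,13,c); (17,3,c); (17,13,c); (17,14,c); (18,12,c); (18,13,c); (18,14,c); (22,0,c); (22,19,c); (22,21,c); (23,2,c); (23,19,c); (23,20,c); (24,3,c); (24,20,c); (24,21,c); (25,19,c); (25,20,c); (25,21,c)
step 3: rule r1; match: 0->11, 1->0, 2->2, 3->7; deleted nodes 11; deleted edges (11,0,c); (11,2,c); (11,7,c); added nodes 26, 27, 28, 29, 30, 31, 32; added edges (29,0,c); (29,26,c); (29,28,c); (30,2,c); (30,26,c); (30,27,c); (31,7,c); (31,27,c); (31,28,c); (32,26,c); (32,27,c); (32,28,c); result: nodes: 0:vx, 1:vx, 2:vx, 3:vx, 7:vx, 12:vx, 13:vx, 14:vx, 15:tri, 16:tri, 17:tri, 18:tri, 19:vx, 20:vx, 21:vx, 22:tri, 23:tri, 24:tri, 25:tri, 26:vx, 27:vx, 28:vx, 29:tri, 30:tri, 31:tri, 32:tri edges: (15,0,c); (15,12,c); (15,14,c); (16,2,c); (16,12,c); (16,13,c); (17,3,c); (17,13,c); (17,14,c); (18,12,c); (18,13,c); (18,14,c); (22,0,c); (22,19,c); (22,21,c); (23,2,c); (23,19,c); (23,20,c); (24,3,c); (24,20,c); (24,21,c); (25,19,c); (25,20,c); (25,21,c); (29,0,c); (29,26,c); (29,28,c); (30,2,c); (30,26,c); (30,27,c); (31,7,c); (31,27,c); (31,28,c); (32,26,c); (32,27,c); (32,28,c)
final:
nodes: 0:vx, 1:vx, 2:vx, 3:vx, 7:vx, 12:vx, 13:vx, 14:vx, 15:tri, 16:tri, 17:tri, 18:tri, 19:vx, 20:vx, 21:vx, 22:tri, 23:tri, 24:tri, 25:tri, 26:vx, 27:vx, 28:vx, 29:tri, 30:tri, 31:tri, 32:tri
edges: (15,0,c); (15,12,c); (15,14,c); (16,2,c); (16,12,c); (16,13,c); (17,3,c); (17,13,c); (17,14,c); (18,12,c); (18,13,c); (18,14,c); (22,0,c); (22,19,c); (22,21,c); (23,2,c); (23,19,c); (23,20,c); (24,3,c); (24,20,c); (24,21,c); (25,19,c); (25,20,c); (25,21,c); (29,0,c); (29,26,c); (29,28,c); (30,2,c); (30,26,c); (30,27,c); (31,7,c); (31,27,c); (31,28,c); (32,26,c); (32,27,c); (32,28,c)


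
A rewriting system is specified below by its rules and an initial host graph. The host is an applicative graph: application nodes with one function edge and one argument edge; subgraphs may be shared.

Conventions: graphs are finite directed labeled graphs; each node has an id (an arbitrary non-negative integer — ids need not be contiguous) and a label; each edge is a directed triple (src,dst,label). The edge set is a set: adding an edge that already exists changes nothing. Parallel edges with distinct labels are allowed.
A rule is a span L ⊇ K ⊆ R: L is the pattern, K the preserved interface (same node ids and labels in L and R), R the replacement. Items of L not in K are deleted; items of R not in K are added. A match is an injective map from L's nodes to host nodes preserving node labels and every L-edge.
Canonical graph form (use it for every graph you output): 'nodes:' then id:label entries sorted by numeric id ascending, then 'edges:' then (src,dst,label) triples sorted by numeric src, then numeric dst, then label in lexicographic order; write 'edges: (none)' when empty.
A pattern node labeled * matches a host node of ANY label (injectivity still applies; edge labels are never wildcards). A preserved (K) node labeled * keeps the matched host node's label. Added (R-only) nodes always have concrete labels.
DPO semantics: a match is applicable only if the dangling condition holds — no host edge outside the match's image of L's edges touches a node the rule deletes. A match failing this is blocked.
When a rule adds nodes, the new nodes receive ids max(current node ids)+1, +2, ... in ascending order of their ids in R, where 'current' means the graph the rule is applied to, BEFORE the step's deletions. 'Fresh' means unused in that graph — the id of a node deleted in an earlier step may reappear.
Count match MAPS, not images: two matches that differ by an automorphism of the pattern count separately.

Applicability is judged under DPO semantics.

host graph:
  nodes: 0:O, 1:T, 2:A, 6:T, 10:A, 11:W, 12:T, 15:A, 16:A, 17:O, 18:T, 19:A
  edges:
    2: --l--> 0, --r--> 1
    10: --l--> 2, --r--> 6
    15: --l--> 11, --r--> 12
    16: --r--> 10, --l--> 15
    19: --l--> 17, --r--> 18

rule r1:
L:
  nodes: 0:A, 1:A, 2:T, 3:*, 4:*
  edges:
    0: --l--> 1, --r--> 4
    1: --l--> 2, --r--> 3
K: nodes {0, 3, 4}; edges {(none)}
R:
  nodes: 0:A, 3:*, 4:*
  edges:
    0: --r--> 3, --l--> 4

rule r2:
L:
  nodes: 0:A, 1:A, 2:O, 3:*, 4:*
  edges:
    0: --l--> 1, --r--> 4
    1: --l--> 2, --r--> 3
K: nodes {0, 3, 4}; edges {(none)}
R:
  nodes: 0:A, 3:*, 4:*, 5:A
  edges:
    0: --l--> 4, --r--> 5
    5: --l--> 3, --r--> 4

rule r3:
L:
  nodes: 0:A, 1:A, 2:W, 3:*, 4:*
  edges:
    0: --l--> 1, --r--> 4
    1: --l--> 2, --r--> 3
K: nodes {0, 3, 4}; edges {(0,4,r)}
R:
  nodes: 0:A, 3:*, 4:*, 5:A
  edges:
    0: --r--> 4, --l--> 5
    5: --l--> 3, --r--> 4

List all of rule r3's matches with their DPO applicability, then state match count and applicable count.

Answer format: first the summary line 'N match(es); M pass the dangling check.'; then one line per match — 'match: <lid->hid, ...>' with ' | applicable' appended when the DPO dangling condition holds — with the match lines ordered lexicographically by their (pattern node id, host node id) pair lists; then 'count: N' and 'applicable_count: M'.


1 match(es); 1 pass the dangling check.
match: 0->16, 1->15, 2->11, 3->12, 4->10 | applicable
count: 1
applicable_count: 1


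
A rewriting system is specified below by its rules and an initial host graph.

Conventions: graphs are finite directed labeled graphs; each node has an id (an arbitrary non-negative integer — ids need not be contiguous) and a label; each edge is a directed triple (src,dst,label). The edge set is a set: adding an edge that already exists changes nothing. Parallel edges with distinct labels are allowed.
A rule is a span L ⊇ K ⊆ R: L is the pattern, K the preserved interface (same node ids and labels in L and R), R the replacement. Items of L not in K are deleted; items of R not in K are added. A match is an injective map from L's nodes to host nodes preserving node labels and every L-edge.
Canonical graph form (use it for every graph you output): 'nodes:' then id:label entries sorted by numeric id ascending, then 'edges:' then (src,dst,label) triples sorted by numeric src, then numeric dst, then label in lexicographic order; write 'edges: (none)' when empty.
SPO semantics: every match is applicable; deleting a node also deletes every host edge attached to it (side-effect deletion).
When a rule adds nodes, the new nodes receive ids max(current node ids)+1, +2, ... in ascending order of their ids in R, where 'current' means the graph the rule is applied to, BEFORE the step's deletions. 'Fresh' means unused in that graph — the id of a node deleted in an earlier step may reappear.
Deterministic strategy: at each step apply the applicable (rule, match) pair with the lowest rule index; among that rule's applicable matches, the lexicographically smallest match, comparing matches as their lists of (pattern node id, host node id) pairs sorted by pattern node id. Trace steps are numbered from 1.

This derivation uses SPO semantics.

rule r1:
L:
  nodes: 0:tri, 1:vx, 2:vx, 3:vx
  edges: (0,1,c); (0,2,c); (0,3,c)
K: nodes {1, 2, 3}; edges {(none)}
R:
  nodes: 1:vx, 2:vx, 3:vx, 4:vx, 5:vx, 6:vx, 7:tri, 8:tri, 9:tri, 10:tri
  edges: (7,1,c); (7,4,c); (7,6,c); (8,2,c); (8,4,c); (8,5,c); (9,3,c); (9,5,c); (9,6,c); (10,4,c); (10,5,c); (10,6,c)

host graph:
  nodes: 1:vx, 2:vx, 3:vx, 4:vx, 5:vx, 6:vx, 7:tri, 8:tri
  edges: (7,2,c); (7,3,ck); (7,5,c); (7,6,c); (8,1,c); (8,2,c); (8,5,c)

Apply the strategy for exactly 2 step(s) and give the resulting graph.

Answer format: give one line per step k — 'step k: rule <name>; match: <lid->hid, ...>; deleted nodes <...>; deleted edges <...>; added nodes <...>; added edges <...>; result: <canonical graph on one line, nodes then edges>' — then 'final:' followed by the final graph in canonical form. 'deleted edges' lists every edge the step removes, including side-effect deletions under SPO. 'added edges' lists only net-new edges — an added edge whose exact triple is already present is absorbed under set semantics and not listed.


step 1: rule r1; match: 0->7, 1->2, 2->5, 3->6; deleted nodes 7; deleted edges (7,2,c); (7,3,ck); (7,5,c); (7,6,c); added nodes 9, 10, 11, 12, 13, 14, 15; added edges (12,2,c); (12,9,c); (12,11,c); (13,5,c); (13,9,c); (13,10,c); (14,6,c); (14,10,c); (14,11,c); (15,9,c); (15,10,c); (15,11,c); result: nodes: 1:vx, 2:vx, 3:vx, 4:vx, 5:vx, 6:vx, 8:tri, 9:vx, 10:vx, 11:vx, 12:tri, 13:tri, 14:tri, 15:tri edges: (8,1,c); (8,2,c); (8,5,c); (12,2,c); (12,9,c); (12,11,c); (13,5,c); (13,9,c); (13,10,c); (14,6,c); (14,10,c); (14,11,c); (15,9,c); (15,10,c); (15,11,c)
step 2: rule r1; match: 0->8, 1->1, 2->2, 3->5; deleted nodes 8; deleted edges (8,1,c); (8,2,c); (8,5,c); added nodes 16, 17, 18, 19, 20, 21, 22; added edges (19,1,c); (19,16,c); (19,18,c); (20,2,c); (20,16,c); (20,17,c); (21,5,c); (21,17,c); (21,18,c); (22,16,c); (22,17,c); (22,18,c); result: nodes: 1:vx, 2:vx, 3:vx, 4:vx, 5:vx, 6:vx, 9:vx, 10:vx, 11:vx, 12:tri, 13:tri, 14:tri, 15:tri, 16:vx, 17:vx, 18:vx, 19:tri, 20:tri, 21:tri, 22:tri edges: (12,2,c); (12,9,c); (12,11,c); (13,5,c); (13,9,c); (13,10,c); (14,6,c); (14,10,c); (14,11,c); (15,9,c); (15,10,c); (15,11,c); (19,1,c); (19,16,c); (19,18,c); (20,2,c); (20,16,c); (20,17,c); (21,5,c); (21,17,c); (21,18,c); (22,16,c); (22,17,c); (22,18,c)
final:
nodes: 1:vx, 2:vx, 3:vx, 4:vx, 5:vx, 6:vx, 9:vx, 10:vx, 11:vx, 12:tri, 13:tri, 14:tri, 15:tri, 16:vx, 17:vx, 18:vx, 19:tri, 20:tri, 21:tri, 22:tri
edges: (12,2,c); (12,9,c); (12,11,c); (13,5,c); (13,9,c); (13,10,c); (14,6,c); (14,10,c); (14,11,c); (15,9,c); (15,10,c); (15,11,c); (19,1,c); (19,16,c); (19,18,c); (20,2,c); (20,16,c); (20,17,c); (21,5,c); (21,17,c); (21,18,c); (22,16,c); (22,17,c); (22,18,c)
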